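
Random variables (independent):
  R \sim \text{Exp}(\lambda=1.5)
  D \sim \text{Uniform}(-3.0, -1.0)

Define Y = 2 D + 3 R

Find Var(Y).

For independent RVs: Var(aX + bY) = a²Var(X) + b²Var(Y)
Var(R) = 0.44444444
Var(D) = 0.33333333
Var(Y) = 3²*0.44444444 + 2²*0.33333333
= 9*0.44444444 + 4*0.33333333 = 5.3333333

5.3333333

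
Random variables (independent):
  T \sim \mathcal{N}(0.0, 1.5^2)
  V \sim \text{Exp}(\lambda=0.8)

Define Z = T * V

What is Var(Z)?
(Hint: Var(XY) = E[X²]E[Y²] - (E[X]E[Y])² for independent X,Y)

Var(XY) = E[X²]E[Y²] - (E[X]E[Y])²
E[T] = 0, Var(T) = 2.25
E[V] = 1.25, Var(V) = 1.5625
E[T²] = 2.25 + 0² = 2.25
E[V²] = 1.5625 + 1.25² = 3.125
Var(Z) = 2.25*3.125 - (0*1.25)²
= 7.03125 - 0 = 7.03125

7.03125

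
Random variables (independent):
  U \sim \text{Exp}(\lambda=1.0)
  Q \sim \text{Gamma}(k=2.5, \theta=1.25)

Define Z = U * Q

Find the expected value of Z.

For independent RVs: E[XY] = E[X]*E[Y]
E[U] = 1
E[Q] = 3.125
E[Z] = 1 * 3.125 = 3.125

3.125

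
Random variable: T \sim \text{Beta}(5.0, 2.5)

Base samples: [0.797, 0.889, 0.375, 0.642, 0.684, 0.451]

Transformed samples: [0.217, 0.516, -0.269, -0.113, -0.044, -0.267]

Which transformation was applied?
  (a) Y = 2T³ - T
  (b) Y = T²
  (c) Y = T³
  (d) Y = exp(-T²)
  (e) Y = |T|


Checking option (a) Y = 2T³ - T:
  T = 0.797 -> Y = 0.217 ✓
  T = 0.889 -> Y = 0.516 ✓
  T = 0.375 -> Y = -0.269 ✓
All samples match this transformation.

(a) 2T³ - T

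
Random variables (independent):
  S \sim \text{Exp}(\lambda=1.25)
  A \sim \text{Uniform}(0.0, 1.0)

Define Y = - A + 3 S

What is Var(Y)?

For independent RVs: Var(aX + bY) = a²Var(X) + b²Var(Y)
Var(S) = 0.64
Var(A) = 0.083333333
Var(Y) = 3²*0.64 + (-1)²*0.083333333
= 9*0.64 + 1*0.083333333 = 5.8433333

5.8433333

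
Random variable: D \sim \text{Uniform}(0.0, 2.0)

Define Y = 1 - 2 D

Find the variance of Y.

For Y = aD + b: Var(Y) = a² * Var(D)
Var(D) = (2 - 0)^2/12 = 0.33333333
Var(Y) = (-2)² * 0.33333333 = 4 * 0.33333333 = 1.3333333

1.3333333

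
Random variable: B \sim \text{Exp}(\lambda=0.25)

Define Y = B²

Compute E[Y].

Using E[X²] = Var(X) + (E[X])²:
E[B] = 4
Var(B) = 1/0.25^2 = 16
E[B²] = 16 + 4² = 16 + 16 = 32

32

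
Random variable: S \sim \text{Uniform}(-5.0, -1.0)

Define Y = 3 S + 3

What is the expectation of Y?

For Y = 3S + 3:
E[Y] = 3 * E[S] + 3
E[S] = (-5 - 1)/2 = -3
E[Y] = 3 * (-3) + 3 = -6

-6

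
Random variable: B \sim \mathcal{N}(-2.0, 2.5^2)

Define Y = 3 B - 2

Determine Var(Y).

For Y = aB + b: Var(Y) = a² * Var(B)
Var(B) = 2.5^2 = 6.25
Var(Y) = 3² * 6.25 = 9 * 6.25 = 56.25

56.25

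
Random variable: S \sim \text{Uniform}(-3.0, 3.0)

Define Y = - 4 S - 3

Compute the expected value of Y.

For Y = -4S - 3:
E[Y] = -4 * E[S] - 3
E[S] = (-3 + 3)/2 = 0
E[Y] = -4 * 0 - 3 = -3

-3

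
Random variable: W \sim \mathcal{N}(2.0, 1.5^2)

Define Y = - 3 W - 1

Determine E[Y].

For Y = -3W - 1:
E[Y] = -3 * E[W] - 1
E[W] = 2.0 = 2
E[Y] = -3 * 2 - 1 = -7

-7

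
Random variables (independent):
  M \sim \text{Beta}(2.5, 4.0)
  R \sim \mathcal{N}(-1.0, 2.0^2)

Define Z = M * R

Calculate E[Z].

For independent RVs: E[XY] = E[X]*E[Y]
E[M] = 0.38461538
E[R] = -1
E[Z] = 0.38461538 * (-1) = -0.38461538

-0.38461538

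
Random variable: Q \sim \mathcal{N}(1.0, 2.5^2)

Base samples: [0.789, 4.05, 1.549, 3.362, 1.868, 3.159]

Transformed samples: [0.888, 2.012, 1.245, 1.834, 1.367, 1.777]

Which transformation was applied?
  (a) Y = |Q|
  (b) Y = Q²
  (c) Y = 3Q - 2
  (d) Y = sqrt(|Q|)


Checking option (d) Y = sqrt(|Q|):
  Q = 0.789 -> Y = 0.888 ✓
  Q = 4.05 -> Y = 2.012 ✓
  Q = 1.549 -> Y = 1.245 ✓
All samples match this transformation.

(d) sqrt(|Q|)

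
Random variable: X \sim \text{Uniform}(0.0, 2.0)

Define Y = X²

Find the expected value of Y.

Using E[X²] = Var(X) + (E[X])²:
E[X] = 1
Var(X) = (2 - 0)^2/12 = 0.33333333
E[X²] = 0.33333333 + 1² = 0.33333333 + 1 = 1.3333333

1.3333333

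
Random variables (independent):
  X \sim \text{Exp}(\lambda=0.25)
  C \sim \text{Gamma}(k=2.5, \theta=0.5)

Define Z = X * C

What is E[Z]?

For independent RVs: E[XY] = E[X]*E[Y]
E[X] = 4
E[C] = 1.25
E[Z] = 4 * 1.25 = 5

5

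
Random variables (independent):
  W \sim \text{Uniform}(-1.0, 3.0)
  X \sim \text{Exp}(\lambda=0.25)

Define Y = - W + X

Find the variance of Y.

For independent RVs: Var(aX + bY) = a²Var(X) + b²Var(Y)
Var(W) = 1.3333333
Var(X) = 16
Var(Y) = (-1)²*1.3333333 + 1²*16
= 1*1.3333333 + 1*16 = 17.333333

17.333333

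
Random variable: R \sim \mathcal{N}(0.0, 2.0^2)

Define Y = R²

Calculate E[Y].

Using E[X²] = Var(X) + (E[X])²:
E[R] = 0
Var(R) = 2.0^2 = 4
E[R²] = 4 + 0² = 4 + 0 = 4

4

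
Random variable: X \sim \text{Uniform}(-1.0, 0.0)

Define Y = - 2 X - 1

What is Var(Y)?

For Y = aX + b: Var(Y) = a² * Var(X)
Var(X) = (0 + 1)^2/12 = 0.083333333
Var(Y) = (-2)² * 0.083333333 = 4 * 0.083333333 = 0.33333333

0.33333333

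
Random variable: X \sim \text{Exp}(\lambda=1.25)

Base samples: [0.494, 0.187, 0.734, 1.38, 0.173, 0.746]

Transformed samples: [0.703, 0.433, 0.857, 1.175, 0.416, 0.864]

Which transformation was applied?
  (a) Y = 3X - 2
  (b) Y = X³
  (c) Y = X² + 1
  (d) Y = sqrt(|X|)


Checking option (d) Y = sqrt(|X|):
  X = 0.494 -> Y = 0.703 ✓
  X = 0.187 -> Y = 0.433 ✓
  X = 0.734 -> Y = 0.857 ✓
All samples match this transformation.

(d) sqrt(|X|)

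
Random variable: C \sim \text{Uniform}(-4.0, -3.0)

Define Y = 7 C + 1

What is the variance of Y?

For Y = aC + b: Var(Y) = a² * Var(C)
Var(C) = (-3 + 4)^2/12 = 0.083333333
Var(Y) = 7² * 0.083333333 = 49 * 0.083333333 = 4.0833333

4.0833333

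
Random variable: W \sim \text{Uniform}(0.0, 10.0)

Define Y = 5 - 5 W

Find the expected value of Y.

For Y = -5W + 5:
E[Y] = -5 * E[W] + 5
E[W] = (0 + 10)/2 = 5
E[Y] = -5 * 5 + 5 = -20

-20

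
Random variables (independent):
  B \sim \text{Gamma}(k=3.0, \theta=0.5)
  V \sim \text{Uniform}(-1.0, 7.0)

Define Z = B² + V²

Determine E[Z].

E[Z] = E[B²] + E[V²]
E[B²] = Var(B) + E[B]² = 0.75 + 2.25 = 3
E[V²] = Var(V) + E[V]² = 5.3333333 + 9 = 14.333333
E[Z] = 3 + 14.333333 = 17.333333

17.333333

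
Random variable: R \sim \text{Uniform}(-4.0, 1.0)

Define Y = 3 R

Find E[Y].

For Y = 3R:
E[Y] = 3 * E[R]
E[R] = (-4 + 1)/2 = -1.5
E[Y] = 3 * (-1.5) = -4.5

-4.5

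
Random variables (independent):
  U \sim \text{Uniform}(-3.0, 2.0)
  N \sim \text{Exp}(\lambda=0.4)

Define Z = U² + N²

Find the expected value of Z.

E[Z] = E[U²] + E[N²]
E[U²] = Var(U) + E[U]² = 2.0833333 + 0.25 = 2.3333333
E[N²] = Var(N) + E[N]² = 6.25 + 6.25 = 12.5
E[Z] = 2.3333333 + 12.5 = 14.833333

14.833333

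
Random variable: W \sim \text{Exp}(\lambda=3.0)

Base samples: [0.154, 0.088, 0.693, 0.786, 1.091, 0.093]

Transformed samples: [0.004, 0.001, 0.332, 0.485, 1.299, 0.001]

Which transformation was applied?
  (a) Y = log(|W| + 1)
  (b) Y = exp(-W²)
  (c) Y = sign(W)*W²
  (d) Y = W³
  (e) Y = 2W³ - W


Checking option (d) Y = W³:
  W = 0.154 -> Y = 0.004 ✓
  W = 0.088 -> Y = 0.001 ✓
  W = 0.693 -> Y = 0.332 ✓
All samples match this transformation.

(d) W³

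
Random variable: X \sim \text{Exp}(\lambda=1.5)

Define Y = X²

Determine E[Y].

E[X²] = Var(X) + (E[X])² = 0.44444444 + 0.44444444 = 0.88888889

0.88888889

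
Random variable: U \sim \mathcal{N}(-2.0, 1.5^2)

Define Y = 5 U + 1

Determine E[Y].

For Y = 5U + 1:
E[Y] = 5 * E[U] + 1
E[U] = -2.0 = -2
E[Y] = 5 * (-2) + 1 = -9

-9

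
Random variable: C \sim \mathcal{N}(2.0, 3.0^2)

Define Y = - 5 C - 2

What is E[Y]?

For Y = -5C - 2:
E[Y] = -5 * E[C] - 2
E[C] = 2.0 = 2
E[Y] = -5 * 2 - 2 = -12

-12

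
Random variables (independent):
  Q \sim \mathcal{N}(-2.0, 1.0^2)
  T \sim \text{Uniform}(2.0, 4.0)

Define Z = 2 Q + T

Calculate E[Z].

E[Z] = 2*E[Q] + 1*E[T]
E[Q] = -2
E[T] = 3
E[Z] = 2*(-2) + 1*3 = -1

-1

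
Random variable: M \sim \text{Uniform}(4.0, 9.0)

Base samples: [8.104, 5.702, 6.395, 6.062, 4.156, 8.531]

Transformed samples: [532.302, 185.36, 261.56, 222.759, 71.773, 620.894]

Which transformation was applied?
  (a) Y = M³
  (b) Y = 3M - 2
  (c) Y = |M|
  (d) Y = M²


Checking option (a) Y = M³:
  M = 8.104 -> Y = 532.302 ✓
  M = 5.702 -> Y = 185.36 ✓
  M = 6.395 -> Y = 261.56 ✓
All samples match this transformation.

(a) M³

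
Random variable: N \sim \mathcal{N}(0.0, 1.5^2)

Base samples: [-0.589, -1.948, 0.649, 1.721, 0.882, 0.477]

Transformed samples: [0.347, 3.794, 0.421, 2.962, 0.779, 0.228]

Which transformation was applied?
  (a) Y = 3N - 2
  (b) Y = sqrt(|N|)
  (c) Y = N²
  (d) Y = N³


Checking option (c) Y = N²:
  N = -0.589 -> Y = 0.347 ✓
  N = -1.948 -> Y = 3.794 ✓
  N = 0.649 -> Y = 0.421 ✓
All samples match this transformation.

(c) N²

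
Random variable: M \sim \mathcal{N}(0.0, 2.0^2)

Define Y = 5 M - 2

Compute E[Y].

For Y = 5M - 2:
E[Y] = 5 * E[M] - 2
E[M] = 0.0 = 0
E[Y] = 5 * 0 - 2 = -2

-2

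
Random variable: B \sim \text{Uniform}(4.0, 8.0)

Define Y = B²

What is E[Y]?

E[B²] = Var(B) + (E[B])² = 1.3333333 + 36 = 37.333333

37.333333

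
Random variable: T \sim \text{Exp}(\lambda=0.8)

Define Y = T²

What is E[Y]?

Using E[X²] = Var(X) + (E[X])²:
E[T] = 1.25
Var(T) = 1/0.8^2 = 1.5625
E[T²] = 1.5625 + 1.25² = 1.5625 + 1.5625 = 3.125

3.125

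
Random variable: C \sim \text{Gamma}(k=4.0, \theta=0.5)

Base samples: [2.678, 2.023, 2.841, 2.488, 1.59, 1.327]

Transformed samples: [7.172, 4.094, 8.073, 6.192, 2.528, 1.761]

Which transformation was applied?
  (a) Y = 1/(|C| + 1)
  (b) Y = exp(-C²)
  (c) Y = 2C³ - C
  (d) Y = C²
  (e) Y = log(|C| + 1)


Checking option (d) Y = C²:
  C = 2.678 -> Y = 7.172 ✓
  C = 2.023 -> Y = 4.094 ✓
  C = 2.841 -> Y = 8.073 ✓
All samples match this transformation.

(d) C²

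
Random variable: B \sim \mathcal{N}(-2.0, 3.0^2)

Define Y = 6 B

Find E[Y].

For Y = 6B:
E[Y] = 6 * E[B]
E[B] = -2.0 = -2
E[Y] = 6 * (-2) = -12

-12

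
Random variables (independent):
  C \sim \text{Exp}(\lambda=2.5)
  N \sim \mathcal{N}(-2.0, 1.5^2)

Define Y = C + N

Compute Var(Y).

For independent RVs: Var(aX + bY) = a²Var(X) + b²Var(Y)
Var(C) = 0.16
Var(N) = 2.25
Var(Y) = 1²*0.16 + 1²*2.25
= 1*0.16 + 1*2.25 = 2.41

2.41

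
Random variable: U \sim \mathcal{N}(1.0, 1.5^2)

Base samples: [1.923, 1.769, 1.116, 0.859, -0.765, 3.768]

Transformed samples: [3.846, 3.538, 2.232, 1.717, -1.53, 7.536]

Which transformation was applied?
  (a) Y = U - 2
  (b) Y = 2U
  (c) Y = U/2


Checking option (b) Y = 2U:
  U = 1.923 -> Y = 3.846 ✓
  U = 1.769 -> Y = 3.538 ✓
  U = 1.116 -> Y = 2.232 ✓
All samples match this transformation.

(b) 2U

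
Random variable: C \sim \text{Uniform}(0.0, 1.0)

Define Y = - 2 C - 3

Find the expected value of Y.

For Y = -2C - 3:
E[Y] = -2 * E[C] - 3
E[C] = (0 + 1)/2 = 0.5
E[Y] = -2 * 0.5 - 3 = -4

-4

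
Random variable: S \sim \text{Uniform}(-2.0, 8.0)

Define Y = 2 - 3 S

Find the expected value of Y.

For Y = -3S + 2:
E[Y] = -3 * E[S] + 2
E[S] = (-2 + 8)/2 = 3
E[Y] = -3 * 3 + 2 = -7

-7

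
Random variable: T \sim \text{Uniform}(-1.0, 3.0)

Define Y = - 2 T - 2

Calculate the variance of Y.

For Y = aT + b: Var(Y) = a² * Var(T)
Var(T) = (3 + 1)^2/12 = 1.3333333
Var(Y) = (-2)² * 1.3333333 = 4 * 1.3333333 = 5.3333333

5.3333333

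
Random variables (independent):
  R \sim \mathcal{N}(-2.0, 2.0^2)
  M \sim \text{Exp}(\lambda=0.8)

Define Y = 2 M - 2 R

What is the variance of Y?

For independent RVs: Var(aX + bY) = a²Var(X) + b²Var(Y)
Var(R) = 4
Var(M) = 1.5625
Var(Y) = (-2)²*4 + 2²*1.5625
= 4*4 + 4*1.5625 = 22.25

22.25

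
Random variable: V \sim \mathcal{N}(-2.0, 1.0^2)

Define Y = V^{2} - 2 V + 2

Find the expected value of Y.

E[Y] = 1*E[V²] - 2*E[V] + 2
E[V] = -2
E[V²] = Var(V) + (E[V])² = 1 + 4 = 5
E[Y] = 1*5 - 2*(-2) + 2 = 11

11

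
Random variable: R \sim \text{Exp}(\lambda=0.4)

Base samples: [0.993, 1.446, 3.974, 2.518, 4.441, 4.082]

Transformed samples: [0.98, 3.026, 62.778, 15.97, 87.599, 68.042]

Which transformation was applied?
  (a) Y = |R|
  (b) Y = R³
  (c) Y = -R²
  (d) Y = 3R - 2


Checking option (b) Y = R³:
  R = 0.993 -> Y = 0.98 ✓
  R = 1.446 -> Y = 3.026 ✓
  R = 3.974 -> Y = 62.778 ✓
All samples match this transformation.

(b) R³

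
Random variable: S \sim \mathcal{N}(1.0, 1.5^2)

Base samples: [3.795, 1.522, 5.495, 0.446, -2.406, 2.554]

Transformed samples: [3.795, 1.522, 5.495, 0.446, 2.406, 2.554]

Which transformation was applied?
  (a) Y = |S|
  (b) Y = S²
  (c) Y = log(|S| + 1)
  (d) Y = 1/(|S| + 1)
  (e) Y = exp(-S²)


Checking option (a) Y = |S|:
  S = 3.795 -> Y = 3.795 ✓
  S = 1.522 -> Y = 1.522 ✓
  S = 5.495 -> Y = 5.495 ✓
All samples match this transformation.

(a) |S|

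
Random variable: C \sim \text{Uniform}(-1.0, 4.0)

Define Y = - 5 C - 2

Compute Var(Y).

For Y = aC + b: Var(Y) = a² * Var(C)
Var(C) = (4 + 1)^2/12 = 2.0833333
Var(Y) = (-5)² * 2.0833333 = 25 * 2.0833333 = 52.083333

52.083333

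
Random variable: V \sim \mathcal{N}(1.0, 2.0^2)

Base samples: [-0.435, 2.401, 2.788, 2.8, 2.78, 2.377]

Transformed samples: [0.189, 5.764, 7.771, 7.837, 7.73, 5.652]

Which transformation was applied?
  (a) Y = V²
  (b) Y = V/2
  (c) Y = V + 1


Checking option (a) Y = V²:
  V = -0.435 -> Y = 0.189 ✓
  V = 2.401 -> Y = 5.764 ✓
  V = 2.788 -> Y = 7.771 ✓
All samples match this transformation.

(a) V²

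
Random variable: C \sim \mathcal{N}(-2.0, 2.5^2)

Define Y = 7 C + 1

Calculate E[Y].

For Y = 7C + 1:
E[Y] = 7 * E[C] + 1
E[C] = -2.0 = -2
E[Y] = 7 * (-2) + 1 = -13

-13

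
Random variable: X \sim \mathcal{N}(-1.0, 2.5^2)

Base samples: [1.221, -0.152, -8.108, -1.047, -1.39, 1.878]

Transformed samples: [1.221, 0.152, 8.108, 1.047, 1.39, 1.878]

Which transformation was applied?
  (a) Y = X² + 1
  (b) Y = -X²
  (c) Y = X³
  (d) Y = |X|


Checking option (d) Y = |X|:
  X = 1.221 -> Y = 1.221 ✓
  X = -0.152 -> Y = 0.152 ✓
  X = -8.108 -> Y = 8.108 ✓
All samples match this transformation.

(d) |X|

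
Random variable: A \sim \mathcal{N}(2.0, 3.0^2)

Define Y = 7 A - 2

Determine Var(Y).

For Y = aA + b: Var(Y) = a² * Var(A)
Var(A) = 3.0^2 = 9
Var(Y) = 7² * 9 = 49 * 9 = 441

441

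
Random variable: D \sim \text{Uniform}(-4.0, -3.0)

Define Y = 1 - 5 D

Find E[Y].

For Y = -5D + 1:
E[Y] = -5 * E[D] + 1
E[D] = (-4 - 3)/2 = -3.5
E[Y] = -5 * (-3.5) + 1 = 18.5

18.5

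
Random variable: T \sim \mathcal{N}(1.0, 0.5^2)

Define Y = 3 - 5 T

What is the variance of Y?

For Y = aT + b: Var(Y) = a² * Var(T)
Var(T) = 0.5^2 = 0.25
Var(Y) = (-5)² * 0.25 = 25 * 0.25 = 6.25

6.25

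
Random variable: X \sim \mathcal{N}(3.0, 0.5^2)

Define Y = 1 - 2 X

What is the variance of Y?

For Y = aX + b: Var(Y) = a² * Var(X)
Var(X) = 0.5^2 = 0.25
Var(Y) = (-2)² * 0.25 = 4 * 0.25 = 1

1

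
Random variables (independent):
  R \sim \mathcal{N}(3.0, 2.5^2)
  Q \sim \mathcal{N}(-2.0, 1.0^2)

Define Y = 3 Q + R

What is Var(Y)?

For independent RVs: Var(aX + bY) = a²Var(X) + b²Var(Y)
Var(R) = 6.25
Var(Q) = 1
Var(Y) = 1²*6.25 + 3²*1
= 1*6.25 + 9*1 = 15.25

15.25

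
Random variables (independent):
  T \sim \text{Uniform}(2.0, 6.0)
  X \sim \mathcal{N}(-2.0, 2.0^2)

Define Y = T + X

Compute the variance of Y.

For independent RVs: Var(aX + bY) = a²Var(X) + b²Var(Y)
Var(T) = 1.3333333
Var(X) = 4
Var(Y) = 1²*1.3333333 + 1²*4
= 1*1.3333333 + 1*4 = 5.3333333

5.3333333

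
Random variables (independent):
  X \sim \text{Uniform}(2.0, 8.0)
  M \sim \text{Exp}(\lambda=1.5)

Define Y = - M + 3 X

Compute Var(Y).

For independent RVs: Var(aX + bY) = a²Var(X) + b²Var(Y)
Var(X) = 3
Var(M) = 0.44444444
Var(Y) = 3²*3 + (-1)²*0.44444444
= 9*3 + 1*0.44444444 = 27.444444

27.444444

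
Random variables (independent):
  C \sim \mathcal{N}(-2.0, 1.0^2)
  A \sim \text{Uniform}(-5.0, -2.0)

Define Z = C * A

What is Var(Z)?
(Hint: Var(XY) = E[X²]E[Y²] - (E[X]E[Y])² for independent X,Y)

Var(XY) = E[X²]E[Y²] - (E[X]E[Y])²
E[C] = -2, Var(C) = 1
E[A] = -3.5, Var(A) = 0.75
E[C²] = 1 + (-2)² = 5
E[A²] = 0.75 + (-3.5)² = 13
Var(Z) = 5*13 - (-2*(-3.5))²
= 65 - 49 = 16

16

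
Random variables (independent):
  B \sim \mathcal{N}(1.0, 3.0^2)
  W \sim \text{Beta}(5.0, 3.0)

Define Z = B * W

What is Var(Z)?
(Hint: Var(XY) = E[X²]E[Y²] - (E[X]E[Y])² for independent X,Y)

Var(XY) = E[X²]E[Y²] - (E[X]E[Y])²
E[B] = 1, Var(B) = 9
E[W] = 0.625, Var(W) = 0.026041667
E[B²] = 9 + 1² = 10
E[W²] = 0.026041667 + 0.625² = 0.41666667
Var(Z) = 10*0.41666667 - (1*0.625)²
= 4.1666667 - 0.390625 = 3.7760417

3.7760417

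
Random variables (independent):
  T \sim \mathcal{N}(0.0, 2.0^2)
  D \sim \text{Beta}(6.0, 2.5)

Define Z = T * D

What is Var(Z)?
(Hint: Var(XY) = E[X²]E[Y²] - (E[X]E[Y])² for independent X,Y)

Var(XY) = E[X²]E[Y²] - (E[X]E[Y])²
E[T] = 0, Var(T) = 4
E[D] = 0.70588235, Var(D) = 0.021853943
E[T²] = 4 + 0² = 4
E[D²] = 0.021853943 + 0.70588235² = 0.52012384
Var(Z) = 4*0.52012384 - (0*0.70588235)²
= 2.0804954 - 0 = 2.0804954

2.0804954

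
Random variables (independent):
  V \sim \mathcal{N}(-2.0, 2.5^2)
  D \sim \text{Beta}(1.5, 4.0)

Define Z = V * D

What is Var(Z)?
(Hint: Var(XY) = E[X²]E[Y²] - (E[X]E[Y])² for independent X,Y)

Var(XY) = E[X²]E[Y²] - (E[X]E[Y])²
E[V] = -2, Var(V) = 6.25
E[D] = 0.27272727, Var(D) = 0.03051494
E[V²] = 6.25 + (-2)² = 10.25
E[D²] = 0.03051494 + 0.27272727² = 0.1048951
Var(Z) = 10.25*0.1048951 - (-2*0.27272727)²
= 1.0751748 - 0.29752066 = 0.77765416

0.77765416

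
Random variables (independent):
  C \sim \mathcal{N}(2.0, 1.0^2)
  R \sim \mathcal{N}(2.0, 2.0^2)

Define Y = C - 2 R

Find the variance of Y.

For independent RVs: Var(aX + bY) = a²Var(X) + b²Var(Y)
Var(C) = 1
Var(R) = 4
Var(Y) = 1²*1 + (-2)²*4
= 1*1 + 4*4 = 17

17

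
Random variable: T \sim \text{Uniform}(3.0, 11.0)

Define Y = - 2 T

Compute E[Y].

For Y = -2T:
E[Y] = -2 * E[T]
E[T] = (3 + 11)/2 = 7
E[Y] = -2 * 7 = -14

-14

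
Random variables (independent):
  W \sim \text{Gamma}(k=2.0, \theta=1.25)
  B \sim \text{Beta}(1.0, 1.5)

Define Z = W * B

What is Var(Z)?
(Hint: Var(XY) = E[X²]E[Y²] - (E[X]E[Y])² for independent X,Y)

Var(XY) = E[X²]E[Y²] - (E[X]E[Y])²
E[W] = 2.5, Var(W) = 3.125
E[B] = 0.4, Var(B) = 0.068571429
E[W²] = 3.125 + 2.5² = 9.375
E[B²] = 0.068571429 + 0.4² = 0.22857143
Var(Z) = 9.375*0.22857143 - (2.5*0.4)²
= 2.1428571 - 1 = 1.1428571

1.1428571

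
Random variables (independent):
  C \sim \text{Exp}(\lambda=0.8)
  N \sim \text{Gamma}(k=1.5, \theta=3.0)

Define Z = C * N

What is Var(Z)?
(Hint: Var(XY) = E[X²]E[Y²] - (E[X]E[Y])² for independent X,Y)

Var(XY) = E[X²]E[Y²] - (E[X]E[Y])²
E[C] = 1.25, Var(C) = 1.5625
E[N] = 4.5, Var(N) = 13.5
E[C²] = 1.5625 + 1.25² = 3.125
E[N²] = 13.5 + 4.5² = 33.75
Var(Z) = 3.125*33.75 - (1.25*4.5)²
= 105.46875 - 31.640625 = 73.828125

73.828125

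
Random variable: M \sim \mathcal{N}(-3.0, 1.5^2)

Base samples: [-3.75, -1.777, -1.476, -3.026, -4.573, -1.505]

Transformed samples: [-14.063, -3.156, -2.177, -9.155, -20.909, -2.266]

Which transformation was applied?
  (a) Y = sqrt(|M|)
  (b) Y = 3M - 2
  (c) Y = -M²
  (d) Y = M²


Checking option (c) Y = -M²:
  M = -3.75 -> Y = -14.063 ✓
  M = -1.777 -> Y = -3.156 ✓
  M = -1.476 -> Y = -2.177 ✓
All samples match this transformation.

(c) -M²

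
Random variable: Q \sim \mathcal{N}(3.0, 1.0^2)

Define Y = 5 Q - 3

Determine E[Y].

For Y = 5Q - 3:
E[Y] = 5 * E[Q] - 3
E[Q] = 3.0 = 3
E[Y] = 5 * 3 - 3 = 12

12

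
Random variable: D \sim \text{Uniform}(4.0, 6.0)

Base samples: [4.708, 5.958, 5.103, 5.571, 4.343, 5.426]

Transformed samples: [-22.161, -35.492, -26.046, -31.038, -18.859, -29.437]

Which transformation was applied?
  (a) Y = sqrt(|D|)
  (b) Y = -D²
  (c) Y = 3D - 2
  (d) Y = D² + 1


Checking option (b) Y = -D²:
  D = 4.708 -> Y = -22.161 ✓
  D = 5.958 -> Y = -35.492 ✓
  D = 5.103 -> Y = -26.046 ✓
All samples match this transformation.

(b) -D²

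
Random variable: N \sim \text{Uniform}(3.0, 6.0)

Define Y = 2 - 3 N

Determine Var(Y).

For Y = aN + b: Var(Y) = a² * Var(N)
Var(N) = (6 - 3)^2/12 = 0.75
Var(Y) = (-3)² * 0.75 = 9 * 0.75 = 6.75

6.75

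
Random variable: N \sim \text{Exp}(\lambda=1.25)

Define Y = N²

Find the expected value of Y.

E[N²] = Var(N) + (E[N])² = 0.64 + 0.64 = 1.28

1.28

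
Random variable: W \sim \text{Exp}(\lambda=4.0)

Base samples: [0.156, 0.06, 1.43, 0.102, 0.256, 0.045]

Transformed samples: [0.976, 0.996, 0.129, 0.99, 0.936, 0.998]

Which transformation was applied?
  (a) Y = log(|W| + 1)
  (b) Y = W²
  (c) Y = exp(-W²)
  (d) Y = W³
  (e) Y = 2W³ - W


Checking option (c) Y = exp(-W²):
  W = 0.156 -> Y = 0.976 ✓
  W = 0.06 -> Y = 0.996 ✓
  W = 1.43 -> Y = 0.129 ✓
All samples match this transformation.

(c) exp(-W²)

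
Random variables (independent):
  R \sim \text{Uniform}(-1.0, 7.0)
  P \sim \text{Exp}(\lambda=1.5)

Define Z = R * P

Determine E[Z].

For independent RVs: E[XY] = E[X]*E[Y]
E[R] = 3
E[P] = 0.66666667
E[Z] = 3 * 0.66666667 = 2

2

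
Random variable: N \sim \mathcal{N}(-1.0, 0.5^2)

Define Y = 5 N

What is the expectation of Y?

For Y = 5N:
E[Y] = 5 * E[N]
E[N] = -1.0 = -1
E[Y] = 5 * (-1) = -5

-5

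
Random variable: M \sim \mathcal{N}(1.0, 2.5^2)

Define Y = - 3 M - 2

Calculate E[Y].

For Y = -3M - 2:
E[Y] = -3 * E[M] - 2
E[M] = 1.0 = 1
E[Y] = -3 * 1 - 2 = -5

-5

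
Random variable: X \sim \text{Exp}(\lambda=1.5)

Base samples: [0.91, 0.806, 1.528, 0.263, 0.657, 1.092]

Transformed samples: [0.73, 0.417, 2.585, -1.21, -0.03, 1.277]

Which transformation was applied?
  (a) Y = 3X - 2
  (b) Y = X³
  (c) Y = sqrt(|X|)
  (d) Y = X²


Checking option (a) Y = 3X - 2:
  X = 0.91 -> Y = 0.73 ✓
  X = 0.806 -> Y = 0.417 ✓
  X = 1.528 -> Y = 2.585 ✓
All samples match this transformation.

(a) 3X - 2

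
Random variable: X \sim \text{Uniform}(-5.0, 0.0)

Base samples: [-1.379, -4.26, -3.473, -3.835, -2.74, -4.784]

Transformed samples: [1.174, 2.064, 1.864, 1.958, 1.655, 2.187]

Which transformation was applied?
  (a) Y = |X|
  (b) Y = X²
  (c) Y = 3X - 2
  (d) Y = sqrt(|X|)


Checking option (d) Y = sqrt(|X|):
  X = -1.379 -> Y = 1.174 ✓
  X = -4.26 -> Y = 2.064 ✓
  X = -3.473 -> Y = 1.864 ✓
All samples match this transformation.

(d) sqrt(|X|)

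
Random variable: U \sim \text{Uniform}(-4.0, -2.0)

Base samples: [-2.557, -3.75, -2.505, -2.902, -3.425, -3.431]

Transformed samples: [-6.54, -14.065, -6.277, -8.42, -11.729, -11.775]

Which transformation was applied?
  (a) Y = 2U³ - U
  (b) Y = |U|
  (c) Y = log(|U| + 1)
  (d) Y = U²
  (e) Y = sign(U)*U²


Checking option (e) Y = sign(U)*U²:
  U = -2.557 -> Y = -6.54 ✓
  U = -3.75 -> Y = -14.065 ✓
  U = -2.505 -> Y = -6.277 ✓
All samples match this transformation.

(e) sign(U)*U²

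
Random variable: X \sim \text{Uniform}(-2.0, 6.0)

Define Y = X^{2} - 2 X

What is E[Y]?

E[Y] = 1*E[X²] - 2*E[X]
E[X] = 2
E[X²] = Var(X) + (E[X])² = 5.3333333 + 4 = 9.3333333
E[Y] = 1*9.3333333 - 2*2 = 5.3333333

5.3333333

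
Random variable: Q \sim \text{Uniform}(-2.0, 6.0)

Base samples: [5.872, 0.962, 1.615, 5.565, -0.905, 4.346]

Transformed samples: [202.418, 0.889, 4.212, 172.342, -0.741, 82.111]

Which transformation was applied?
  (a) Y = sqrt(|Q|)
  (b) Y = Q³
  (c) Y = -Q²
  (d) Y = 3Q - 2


Checking option (b) Y = Q³:
  Q = 5.872 -> Y = 202.418 ✓
  Q = 0.962 -> Y = 0.889 ✓
  Q = 1.615 -> Y = 4.212 ✓
All samples match this transformation.

(b) Q³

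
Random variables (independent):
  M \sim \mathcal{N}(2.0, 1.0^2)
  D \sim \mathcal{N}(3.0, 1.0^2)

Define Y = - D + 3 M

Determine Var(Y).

For independent RVs: Var(aX + bY) = a²Var(X) + b²Var(Y)
Var(M) = 1
Var(D) = 1
Var(Y) = 3²*1 + (-1)²*1
= 9*1 + 1*1 = 10

10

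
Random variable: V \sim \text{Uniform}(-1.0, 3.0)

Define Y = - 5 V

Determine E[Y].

For Y = -5V:
E[Y] = -5 * E[V]
E[V] = (-1 + 3)/2 = 1
E[Y] = -5 * 1 = -5

-5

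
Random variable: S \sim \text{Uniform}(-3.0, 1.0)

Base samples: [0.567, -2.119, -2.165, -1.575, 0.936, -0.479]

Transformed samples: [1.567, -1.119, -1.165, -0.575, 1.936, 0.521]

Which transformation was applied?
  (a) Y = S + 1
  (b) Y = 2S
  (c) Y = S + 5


Checking option (a) Y = S + 1:
  S = 0.567 -> Y = 1.567 ✓
  S = -2.119 -> Y = -1.119 ✓
  S = -2.165 -> Y = -1.165 ✓
All samples match this transformation.

(a) S + 1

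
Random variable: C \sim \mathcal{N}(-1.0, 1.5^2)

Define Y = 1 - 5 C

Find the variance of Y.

For Y = aC + b: Var(Y) = a² * Var(C)
Var(C) = 1.5^2 = 2.25
Var(Y) = (-5)² * 2.25 = 25 * 2.25 = 56.25

56.25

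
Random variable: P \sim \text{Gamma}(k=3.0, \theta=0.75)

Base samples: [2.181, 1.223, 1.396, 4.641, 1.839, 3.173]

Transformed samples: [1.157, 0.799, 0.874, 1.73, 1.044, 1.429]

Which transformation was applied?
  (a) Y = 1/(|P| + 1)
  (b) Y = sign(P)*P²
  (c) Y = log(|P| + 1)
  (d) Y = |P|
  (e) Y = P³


Checking option (c) Y = log(|P| + 1):
  P = 2.181 -> Y = 1.157 ✓
  P = 1.223 -> Y = 0.799 ✓
  P = 1.396 -> Y = 0.874 ✓
All samples match this transformation.

(c) log(|P| + 1)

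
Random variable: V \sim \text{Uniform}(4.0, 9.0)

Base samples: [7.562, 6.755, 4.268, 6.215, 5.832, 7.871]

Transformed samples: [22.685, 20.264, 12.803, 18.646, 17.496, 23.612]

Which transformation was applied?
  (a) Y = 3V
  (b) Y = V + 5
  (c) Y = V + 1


Checking option (a) Y = 3V:
  V = 7.562 -> Y = 22.685 ✓
  V = 6.755 -> Y = 20.264 ✓
  V = 4.268 -> Y = 12.803 ✓
All samples match this transformation.

(a) 3V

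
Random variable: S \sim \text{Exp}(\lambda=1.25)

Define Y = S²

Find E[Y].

E[S²] = Var(S) + (E[S])² = 0.64 + 0.64 = 1.28

1.28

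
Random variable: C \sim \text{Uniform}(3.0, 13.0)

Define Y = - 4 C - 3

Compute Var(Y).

For Y = aC + b: Var(Y) = a² * Var(C)
Var(C) = (13 - 3)^2/12 = 8.3333333
Var(Y) = (-4)² * 8.3333333 = 16 * 8.3333333 = 133.33333

133.33333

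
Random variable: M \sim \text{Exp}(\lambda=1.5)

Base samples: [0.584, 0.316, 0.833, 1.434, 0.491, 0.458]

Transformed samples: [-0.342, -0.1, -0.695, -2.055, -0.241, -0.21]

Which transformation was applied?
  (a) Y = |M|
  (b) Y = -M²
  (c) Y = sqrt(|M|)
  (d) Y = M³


Checking option (b) Y = -M²:
  M = 0.584 -> Y = -0.342 ✓
  M = 0.316 -> Y = -0.1 ✓
  M = 0.833 -> Y = -0.695 ✓
All samples match this transformation.

(b) -M²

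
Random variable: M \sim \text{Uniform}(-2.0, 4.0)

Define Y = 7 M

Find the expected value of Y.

For Y = 7M:
E[Y] = 7 * E[M]
E[M] = (-2 + 4)/2 = 1
E[Y] = 7 * 1 = 7

7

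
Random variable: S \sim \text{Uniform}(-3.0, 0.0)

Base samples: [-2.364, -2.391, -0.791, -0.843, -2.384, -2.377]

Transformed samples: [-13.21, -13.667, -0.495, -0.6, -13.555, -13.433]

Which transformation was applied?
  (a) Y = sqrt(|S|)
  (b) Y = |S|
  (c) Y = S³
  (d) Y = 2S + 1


Checking option (c) Y = S³:
  S = -2.364 -> Y = -13.21 ✓
  S = -2.391 -> Y = -13.667 ✓
  S = -0.791 -> Y = -0.495 ✓
All samples match this transformation.

(c) S³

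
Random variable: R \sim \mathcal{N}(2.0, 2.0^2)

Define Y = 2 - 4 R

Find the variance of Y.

For Y = aR + b: Var(Y) = a² * Var(R)
Var(R) = 2.0^2 = 4
Var(Y) = (-4)² * 4 = 16 * 4 = 64

64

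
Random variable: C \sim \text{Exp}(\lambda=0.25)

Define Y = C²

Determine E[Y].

Using E[X²] = Var(X) + (E[X])²:
E[C] = 4
Var(C) = 1/0.25^2 = 16
E[C²] = 16 + 4² = 16 + 16 = 32

32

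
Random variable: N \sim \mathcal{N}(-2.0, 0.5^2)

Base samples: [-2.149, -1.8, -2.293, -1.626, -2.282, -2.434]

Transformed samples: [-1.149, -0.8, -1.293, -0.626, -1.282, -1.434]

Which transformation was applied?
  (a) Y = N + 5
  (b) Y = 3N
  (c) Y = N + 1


Checking option (c) Y = N + 1:
  N = -2.149 -> Y = -1.149 ✓
  N = -1.8 -> Y = -0.8 ✓
  N = -2.293 -> Y = -1.293 ✓
All samples match this transformation.

(c) N + 1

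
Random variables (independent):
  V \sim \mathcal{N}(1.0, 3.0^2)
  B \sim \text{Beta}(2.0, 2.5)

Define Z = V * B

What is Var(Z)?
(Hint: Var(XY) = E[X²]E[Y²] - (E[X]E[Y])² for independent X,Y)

Var(XY) = E[X²]E[Y²] - (E[X]E[Y])²
E[V] = 1, Var(V) = 9
E[B] = 0.44444444, Var(B) = 0.044893378
E[V²] = 9 + 1² = 10
E[B²] = 0.044893378 + 0.44444444² = 0.24242424
Var(Z) = 10*0.24242424 - (1*0.44444444)²
= 2.4242424 - 0.19753086 = 2.2267116

2.2267116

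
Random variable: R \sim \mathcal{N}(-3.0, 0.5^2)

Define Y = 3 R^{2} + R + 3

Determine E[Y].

E[Y] = 3*E[R²] + 1*E[R] + 3
E[R] = -3
E[R²] = Var(R) + (E[R])² = 0.25 + 9 = 9.25
E[Y] = 3*9.25 + 1*(-3) + 3 = 27.75

27.75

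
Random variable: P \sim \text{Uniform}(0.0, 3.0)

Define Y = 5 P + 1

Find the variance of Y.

For Y = aP + b: Var(Y) = a² * Var(P)
Var(P) = (3 - 0)^2/12 = 0.75
Var(Y) = 5² * 0.75 = 25 * 0.75 = 18.75

18.75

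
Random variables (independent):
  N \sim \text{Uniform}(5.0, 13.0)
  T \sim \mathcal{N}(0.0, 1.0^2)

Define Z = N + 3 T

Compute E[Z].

E[Z] = 1*E[N] + 3*E[T]
E[N] = 9
E[T] = 0
E[Z] = 1*9 + 3*0 = 9

9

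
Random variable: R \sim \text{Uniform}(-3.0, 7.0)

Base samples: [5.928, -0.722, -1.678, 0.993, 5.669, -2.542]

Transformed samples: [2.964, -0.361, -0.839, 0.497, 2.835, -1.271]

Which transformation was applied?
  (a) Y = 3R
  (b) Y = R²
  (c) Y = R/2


Checking option (c) Y = R/2:
  R = 5.928 -> Y = 2.964 ✓
  R = -0.722 -> Y = -0.361 ✓
  R = -1.678 -> Y = -0.839 ✓
All samples match this transformation.

(c) R/2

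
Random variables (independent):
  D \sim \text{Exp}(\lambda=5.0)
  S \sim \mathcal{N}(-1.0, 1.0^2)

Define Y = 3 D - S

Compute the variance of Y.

For independent RVs: Var(aX + bY) = a²Var(X) + b²Var(Y)
Var(D) = 0.04
Var(S) = 1
Var(Y) = 3²*0.04 + (-1)²*1
= 9*0.04 + 1*1 = 1.36

1.36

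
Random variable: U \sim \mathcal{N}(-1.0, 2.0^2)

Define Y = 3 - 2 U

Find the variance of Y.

For Y = aU + b: Var(Y) = a² * Var(U)
Var(U) = 2.0^2 = 4
Var(Y) = (-2)² * 4 = 4 * 4 = 16

16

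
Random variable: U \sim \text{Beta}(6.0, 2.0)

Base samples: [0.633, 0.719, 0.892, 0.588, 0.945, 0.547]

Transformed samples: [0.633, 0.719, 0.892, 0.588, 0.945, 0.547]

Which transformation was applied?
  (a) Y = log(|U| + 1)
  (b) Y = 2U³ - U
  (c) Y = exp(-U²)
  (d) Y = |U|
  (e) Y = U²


Checking option (d) Y = |U|:
  U = 0.633 -> Y = 0.633 ✓
  U = 0.719 -> Y = 0.719 ✓
  U = 0.892 -> Y = 0.892 ✓
All samples match this transformation.

(d) |U|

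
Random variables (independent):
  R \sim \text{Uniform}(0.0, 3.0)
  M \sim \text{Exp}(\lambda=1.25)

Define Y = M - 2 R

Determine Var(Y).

For independent RVs: Var(aX + bY) = a²Var(X) + b²Var(Y)
Var(R) = 0.75
Var(M) = 0.64
Var(Y) = (-2)²*0.75 + 1²*0.64
= 4*0.75 + 1*0.64 = 3.64

3.64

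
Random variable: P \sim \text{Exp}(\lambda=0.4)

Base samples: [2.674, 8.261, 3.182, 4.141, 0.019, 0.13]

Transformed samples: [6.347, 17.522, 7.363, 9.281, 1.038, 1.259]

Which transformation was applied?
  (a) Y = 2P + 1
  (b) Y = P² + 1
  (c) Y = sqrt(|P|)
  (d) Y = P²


Checking option (a) Y = 2P + 1:
  P = 2.674 -> Y = 6.347 ✓
  P = 8.261 -> Y = 17.522 ✓
  P = 3.182 -> Y = 7.363 ✓
All samples match this transformation.

(a) 2P + 1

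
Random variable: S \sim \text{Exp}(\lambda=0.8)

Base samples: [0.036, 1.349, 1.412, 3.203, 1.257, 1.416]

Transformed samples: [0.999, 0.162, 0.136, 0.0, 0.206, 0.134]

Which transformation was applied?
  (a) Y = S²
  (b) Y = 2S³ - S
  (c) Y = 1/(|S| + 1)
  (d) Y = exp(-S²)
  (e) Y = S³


Checking option (d) Y = exp(-S²):
  S = 0.036 -> Y = 0.999 ✓
  S = 1.349 -> Y = 0.162 ✓
  S = 1.412 -> Y = 0.136 ✓
All samples match this transformation.

(d) exp(-S²)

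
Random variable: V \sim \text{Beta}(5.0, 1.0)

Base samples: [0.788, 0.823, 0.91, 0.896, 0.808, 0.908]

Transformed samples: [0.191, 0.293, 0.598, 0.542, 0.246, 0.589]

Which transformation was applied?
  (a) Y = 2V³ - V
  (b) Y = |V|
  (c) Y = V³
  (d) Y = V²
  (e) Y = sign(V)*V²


Checking option (a) Y = 2V³ - V:
  V = 0.788 -> Y = 0.191 ✓
  V = 0.823 -> Y = 0.293 ✓
  V = 0.91 -> Y = 0.598 ✓
All samples match this transformation.

(a) 2V³ - V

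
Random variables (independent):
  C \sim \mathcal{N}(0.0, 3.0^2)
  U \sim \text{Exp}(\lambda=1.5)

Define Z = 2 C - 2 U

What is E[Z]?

E[Z] = 2*E[C] - 2*E[U]
E[C] = 0
E[U] = 0.66666667
E[Z] = 2*0 - 2*0.66666667 = -1.3333333

-1.3333333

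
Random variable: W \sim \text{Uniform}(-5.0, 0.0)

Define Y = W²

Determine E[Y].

Using E[X²] = Var(X) + (E[X])²:
E[W] = -2.5
Var(W) = (0 + 5)^2/12 = 2.0833333
E[W²] = 2.0833333 + (-2.5)² = 2.0833333 + 6.25 = 8.3333333

8.3333333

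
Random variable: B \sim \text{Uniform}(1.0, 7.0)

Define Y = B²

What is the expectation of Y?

Using E[X²] = Var(X) + (E[X])²:
E[B] = 4
Var(B) = (7 - 1)^2/12 = 3
E[B²] = 3 + 4² = 3 + 16 = 19

19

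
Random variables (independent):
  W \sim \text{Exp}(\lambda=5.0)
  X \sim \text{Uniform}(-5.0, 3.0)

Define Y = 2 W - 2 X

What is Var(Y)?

For independent RVs: Var(aX + bY) = a²Var(X) + b²Var(Y)
Var(W) = 0.04
Var(X) = 5.3333333
Var(Y) = 2²*0.04 + (-2)²*5.3333333
= 4*0.04 + 4*5.3333333 = 21.493333

21.493333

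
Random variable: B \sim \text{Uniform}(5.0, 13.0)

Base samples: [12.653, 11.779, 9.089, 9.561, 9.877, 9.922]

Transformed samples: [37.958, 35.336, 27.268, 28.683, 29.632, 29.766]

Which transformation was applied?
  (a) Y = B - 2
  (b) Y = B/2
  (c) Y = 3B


Checking option (c) Y = 3B:
  B = 12.653 -> Y = 37.958 ✓
  B = 11.779 -> Y = 35.336 ✓
  B = 9.089 -> Y = 27.268 ✓
All samples match this transformation.

(c) 3B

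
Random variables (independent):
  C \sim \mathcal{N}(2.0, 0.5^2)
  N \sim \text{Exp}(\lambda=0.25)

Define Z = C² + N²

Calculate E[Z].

E[Z] = E[C²] + E[N²]
E[C²] = Var(C) + E[C]² = 0.25 + 4 = 4.25
E[N²] = Var(N) + E[N]² = 16 + 16 = 32
E[Z] = 4.25 + 32 = 36.25

36.25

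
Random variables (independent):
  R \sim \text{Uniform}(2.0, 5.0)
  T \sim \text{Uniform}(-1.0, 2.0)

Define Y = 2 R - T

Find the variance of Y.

For independent RVs: Var(aX + bY) = a²Var(X) + b²Var(Y)
Var(R) = 0.75
Var(T) = 0.75
Var(Y) = 2²*0.75 + (-1)²*0.75
= 4*0.75 + 1*0.75 = 3.75

3.75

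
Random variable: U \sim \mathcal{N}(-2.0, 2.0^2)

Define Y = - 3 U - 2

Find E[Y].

For Y = -3U - 2:
E[Y] = -3 * E[U] - 2
E[U] = -2.0 = -2
E[Y] = -3 * (-2) - 2 = 4

4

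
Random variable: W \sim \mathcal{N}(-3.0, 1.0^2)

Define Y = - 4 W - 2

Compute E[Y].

For Y = -4W - 2:
E[Y] = -4 * E[W] - 2
E[W] = -3.0 = -3
E[Y] = -4 * (-3) - 2 = 10

10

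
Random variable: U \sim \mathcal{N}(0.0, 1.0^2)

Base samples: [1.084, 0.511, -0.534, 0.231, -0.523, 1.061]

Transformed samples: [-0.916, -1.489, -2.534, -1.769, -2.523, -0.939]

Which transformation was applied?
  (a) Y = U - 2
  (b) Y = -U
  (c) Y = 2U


Checking option (a) Y = U - 2:
  U = 1.084 -> Y = -0.916 ✓
  U = 0.511 -> Y = -1.489 ✓
  U = -0.534 -> Y = -2.534 ✓
All samples match this transformation.

(a) U - 2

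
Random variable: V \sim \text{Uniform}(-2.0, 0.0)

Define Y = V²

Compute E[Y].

Using E[X²] = Var(X) + (E[X])²:
E[V] = -1
Var(V) = (0 + 2)^2/12 = 0.33333333
E[V²] = 0.33333333 + (-1)² = 0.33333333 + 1 = 1.3333333

1.3333333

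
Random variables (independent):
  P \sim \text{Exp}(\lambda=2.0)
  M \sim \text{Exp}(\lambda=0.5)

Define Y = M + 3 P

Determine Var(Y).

For independent RVs: Var(aX + bY) = a²Var(X) + b²Var(Y)
Var(P) = 0.25
Var(M) = 4
Var(Y) = 3²*0.25 + 1²*4
= 9*0.25 + 1*4 = 6.25

6.25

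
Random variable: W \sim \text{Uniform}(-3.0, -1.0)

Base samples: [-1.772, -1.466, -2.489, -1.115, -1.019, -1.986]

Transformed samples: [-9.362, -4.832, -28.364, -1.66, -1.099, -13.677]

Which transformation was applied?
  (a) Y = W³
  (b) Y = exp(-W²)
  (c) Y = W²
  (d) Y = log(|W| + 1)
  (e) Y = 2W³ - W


Checking option (e) Y = 2W³ - W:
  W = -1.772 -> Y = -9.362 ✓
  W = -1.466 -> Y = -4.832 ✓
  W = -2.489 -> Y = -28.364 ✓
All samples match this transformation.

(e) 2W³ - W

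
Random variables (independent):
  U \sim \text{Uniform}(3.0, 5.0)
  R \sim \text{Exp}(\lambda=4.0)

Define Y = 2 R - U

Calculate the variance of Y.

For independent RVs: Var(aX + bY) = a²Var(X) + b²Var(Y)
Var(U) = 0.33333333
Var(R) = 0.0625
Var(Y) = (-1)²*0.33333333 + 2²*0.0625
= 1*0.33333333 + 4*0.0625 = 0.58333333

0.58333333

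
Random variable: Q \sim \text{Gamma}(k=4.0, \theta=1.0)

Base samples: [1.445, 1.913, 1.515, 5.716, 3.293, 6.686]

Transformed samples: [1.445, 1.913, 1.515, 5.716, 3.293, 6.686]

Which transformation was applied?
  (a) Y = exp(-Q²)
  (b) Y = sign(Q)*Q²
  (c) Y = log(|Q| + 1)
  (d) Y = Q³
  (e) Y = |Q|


Checking option (e) Y = |Q|:
  Q = 1.445 -> Y = 1.445 ✓
  Q = 1.913 -> Y = 1.913 ✓
  Q = 1.515 -> Y = 1.515 ✓
All samples match this transformation.

(e) |Q|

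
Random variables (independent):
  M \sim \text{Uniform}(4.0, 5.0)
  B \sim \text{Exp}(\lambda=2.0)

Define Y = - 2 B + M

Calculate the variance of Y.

For independent RVs: Var(aX + bY) = a²Var(X) + b²Var(Y)
Var(M) = 0.083333333
Var(B) = 0.25
Var(Y) = 1²*0.083333333 + (-2)²*0.25
= 1*0.083333333 + 4*0.25 = 1.0833333

1.0833333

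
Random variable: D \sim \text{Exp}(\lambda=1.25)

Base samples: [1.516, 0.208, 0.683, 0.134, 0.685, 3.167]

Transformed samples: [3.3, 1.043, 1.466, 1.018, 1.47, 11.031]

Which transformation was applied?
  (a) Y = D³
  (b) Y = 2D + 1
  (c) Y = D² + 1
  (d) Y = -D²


Checking option (c) Y = D² + 1:
  D = 1.516 -> Y = 3.3 ✓
  D = 0.208 -> Y = 1.043 ✓
  D = 0.683 -> Y = 1.466 ✓
All samples match this transformation.

(c) D² + 1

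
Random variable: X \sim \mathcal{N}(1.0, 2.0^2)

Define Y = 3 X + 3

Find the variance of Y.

For Y = aX + b: Var(Y) = a² * Var(X)
Var(X) = 2.0^2 = 4
Var(Y) = 3² * 4 = 9 * 4 = 36

36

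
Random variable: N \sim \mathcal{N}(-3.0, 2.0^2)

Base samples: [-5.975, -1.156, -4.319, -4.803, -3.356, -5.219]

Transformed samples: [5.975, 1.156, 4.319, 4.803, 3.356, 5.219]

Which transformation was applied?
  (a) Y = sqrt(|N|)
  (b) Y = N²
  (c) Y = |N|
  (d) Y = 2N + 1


Checking option (c) Y = |N|:
  N = -5.975 -> Y = 5.975 ✓
  N = -1.156 -> Y = 1.156 ✓
  N = -4.319 -> Y = 4.319 ✓
All samples match this transformation.

(c) |N|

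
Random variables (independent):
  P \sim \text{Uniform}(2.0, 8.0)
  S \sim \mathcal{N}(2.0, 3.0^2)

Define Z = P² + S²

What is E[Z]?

E[Z] = E[P²] + E[S²]
E[P²] = Var(P) + E[P]² = 3 + 25 = 28
E[S²] = Var(S) + E[S]² = 9 + 4 = 13
E[Z] = 28 + 13 = 41

41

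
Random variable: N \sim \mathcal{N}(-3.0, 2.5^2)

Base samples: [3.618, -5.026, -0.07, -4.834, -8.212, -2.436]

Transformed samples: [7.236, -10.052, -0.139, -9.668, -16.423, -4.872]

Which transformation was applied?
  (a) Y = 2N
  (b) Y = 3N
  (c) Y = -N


Checking option (a) Y = 2N:
  N = 3.618 -> Y = 7.236 ✓
  N = -5.026 -> Y = -10.052 ✓
  N = -0.07 -> Y = -0.139 ✓
All samples match this transformation.

(a) 2N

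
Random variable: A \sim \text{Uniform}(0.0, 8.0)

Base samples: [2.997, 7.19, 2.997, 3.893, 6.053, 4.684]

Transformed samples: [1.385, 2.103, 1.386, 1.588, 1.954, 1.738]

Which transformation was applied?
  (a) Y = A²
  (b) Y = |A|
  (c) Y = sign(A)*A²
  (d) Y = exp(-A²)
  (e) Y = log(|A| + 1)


Checking option (e) Y = log(|A| + 1):
  A = 2.997 -> Y = 1.385 ✓
  A = 7.19 -> Y = 2.103 ✓
  A = 2.997 -> Y = 1.386 ✓
All samples match this transformation.

(e) log(|A| + 1)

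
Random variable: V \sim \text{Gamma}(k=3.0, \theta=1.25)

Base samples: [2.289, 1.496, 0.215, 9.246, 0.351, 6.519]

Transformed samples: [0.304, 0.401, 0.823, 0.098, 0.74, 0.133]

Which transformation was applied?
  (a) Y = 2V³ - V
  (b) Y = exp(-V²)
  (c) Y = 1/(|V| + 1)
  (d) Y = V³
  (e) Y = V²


Checking option (c) Y = 1/(|V| + 1):
  V = 2.289 -> Y = 0.304 ✓
  V = 1.496 -> Y = 0.401 ✓
  V = 0.215 -> Y = 0.823 ✓
All samples match this transformation.

(c) 1/(|V| + 1)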